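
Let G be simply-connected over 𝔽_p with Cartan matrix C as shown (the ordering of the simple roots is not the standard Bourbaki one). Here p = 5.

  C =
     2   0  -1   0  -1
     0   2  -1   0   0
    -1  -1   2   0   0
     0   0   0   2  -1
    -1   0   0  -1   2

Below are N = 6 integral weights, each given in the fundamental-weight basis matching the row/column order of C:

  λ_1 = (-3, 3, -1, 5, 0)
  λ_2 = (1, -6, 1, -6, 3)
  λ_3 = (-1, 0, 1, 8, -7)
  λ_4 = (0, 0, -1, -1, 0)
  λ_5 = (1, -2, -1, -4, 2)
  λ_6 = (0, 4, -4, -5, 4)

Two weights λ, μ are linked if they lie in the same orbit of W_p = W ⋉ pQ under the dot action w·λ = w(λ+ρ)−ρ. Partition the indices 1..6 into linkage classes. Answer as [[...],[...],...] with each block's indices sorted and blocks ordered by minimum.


A_5 Cartan matrix, 5 simple roots permuted; ρ=(1,1,1,1,1).

Folding the 6 weights λ_j+ρ into Ā_5 (reps in the given 5-coord order):

  [1] (0, 1, 1, 1, 0) · [2] (1, 1, 0, 0, 1) · [3] (1, 1, 0, 0, 1) · [4] (1, 1, 0, 0, 1) · [5] (1, 0, 1, 3, 0) · [6] (1, 1, 0, 0, 1)

Grouping the 6 weights by Ā_5-representative: 3 linkage classes.

[[1], [2, 3, 4, 6], [5]]


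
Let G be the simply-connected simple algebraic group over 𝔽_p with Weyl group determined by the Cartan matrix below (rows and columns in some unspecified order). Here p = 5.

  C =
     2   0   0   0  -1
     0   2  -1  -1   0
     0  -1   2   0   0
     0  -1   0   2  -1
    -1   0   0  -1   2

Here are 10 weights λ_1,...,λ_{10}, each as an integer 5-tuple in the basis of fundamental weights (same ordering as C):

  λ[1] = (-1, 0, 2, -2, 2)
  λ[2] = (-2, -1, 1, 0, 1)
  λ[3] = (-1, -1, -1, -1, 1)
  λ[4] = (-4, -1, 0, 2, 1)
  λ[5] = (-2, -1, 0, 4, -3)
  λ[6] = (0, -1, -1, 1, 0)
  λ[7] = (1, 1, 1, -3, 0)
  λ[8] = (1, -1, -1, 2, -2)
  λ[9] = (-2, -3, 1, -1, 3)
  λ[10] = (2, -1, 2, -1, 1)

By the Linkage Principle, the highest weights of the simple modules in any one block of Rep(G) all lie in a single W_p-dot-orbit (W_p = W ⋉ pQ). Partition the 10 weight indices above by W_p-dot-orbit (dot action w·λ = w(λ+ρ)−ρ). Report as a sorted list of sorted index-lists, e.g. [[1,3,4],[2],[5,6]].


Root system A_5: the 5×5 matrix C matches after relabeling.

Ā_5 reps of the 10 weights (A_5, coords as presented):

    λ_1+ρ ↦ (1, 0, 2, 1, 1)
    λ_2+ρ ↦ (1, 0, 2, 1, 1)
    λ_3+ρ ↦ (0, 0, 0, 0, 2)
    λ_4+ρ ↦ (1, 0, 0, 2, 1)
    λ_5+ρ ↦ (1, 0, 0, 2, 1)
    λ_6+ρ ↦ (1, 0, 0, 2, 1)
    λ_7+ρ ↦ (1, 0, 2, 1, 1)
    λ_8+ρ ↦ (1, 0, 0, 2, 1)
    λ_9+ρ ↦ (1, 0, 0, 2, 1)
    λ_10+ρ ↦ (0, 0, 0, 0, 2)

Grouping the 10 weights by Ā_5-representative: 3 linkage classes.

[[1, 2, 7], [3, 10], [4, 5, 6, 8, 9]]


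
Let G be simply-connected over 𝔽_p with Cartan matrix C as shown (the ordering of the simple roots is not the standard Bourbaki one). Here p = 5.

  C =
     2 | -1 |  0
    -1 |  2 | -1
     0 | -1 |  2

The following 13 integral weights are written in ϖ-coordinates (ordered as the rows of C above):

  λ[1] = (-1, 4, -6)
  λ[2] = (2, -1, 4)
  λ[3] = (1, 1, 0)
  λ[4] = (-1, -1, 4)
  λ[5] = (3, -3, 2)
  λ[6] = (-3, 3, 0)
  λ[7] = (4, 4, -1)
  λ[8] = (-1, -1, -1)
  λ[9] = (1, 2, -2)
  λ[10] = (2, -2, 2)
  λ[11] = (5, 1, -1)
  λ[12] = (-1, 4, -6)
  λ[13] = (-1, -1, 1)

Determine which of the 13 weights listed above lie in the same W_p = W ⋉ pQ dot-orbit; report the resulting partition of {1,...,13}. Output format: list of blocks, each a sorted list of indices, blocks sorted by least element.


Cartan matrix: type A_3 (|W|=24); un-permuting the 3 rows.

Alcove-folded reps (p=5, 13 weights, presented ϖ-order):

  λ_1 → (0, 0, 5)
  λ_2 → (0, 0, 2)
  λ_3 → (2, 2, 1)
  λ_4 → (0, 0, 5)
  λ_5 → (2, 2, 1)
  λ_6 → (2, 2, 1)
  λ_7 → (0, 0, 5)
  λ_8 → (0, 0, 0)
  λ_9 → (2, 2, 1)
  λ_10 → (2, 1, 2)
  λ_11 → (2, 1, 2)
  λ_12 → (0, 0, 5)
  λ_13 → (0, 0, 2)

Partition of {1..13} into 5 W_5-dot-orbits:

[[1, 4, 7, 12], [2, 13], [3, 5, 6, 9], [8], [10, 11]]


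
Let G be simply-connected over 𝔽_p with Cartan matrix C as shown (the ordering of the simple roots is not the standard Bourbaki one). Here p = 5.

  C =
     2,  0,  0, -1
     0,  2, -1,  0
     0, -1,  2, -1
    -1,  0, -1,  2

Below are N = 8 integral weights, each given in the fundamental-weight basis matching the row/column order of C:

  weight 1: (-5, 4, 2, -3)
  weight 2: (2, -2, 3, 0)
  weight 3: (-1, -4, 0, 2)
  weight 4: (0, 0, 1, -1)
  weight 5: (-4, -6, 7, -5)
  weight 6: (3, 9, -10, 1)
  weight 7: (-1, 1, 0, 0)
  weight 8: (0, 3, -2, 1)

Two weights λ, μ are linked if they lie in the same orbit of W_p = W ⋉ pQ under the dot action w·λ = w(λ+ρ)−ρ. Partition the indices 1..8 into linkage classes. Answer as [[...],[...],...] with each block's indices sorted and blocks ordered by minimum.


Type A_4, rank 4, |W|=120; reorder rows/cols to standard.

Folding the 8 weights λ_j+ρ into Ā_5 (reps in the given 4-coord order):

    λ_1 → (1, 1, 2, 0)
    λ_2 → (0, 2, 1, 1)
    λ_3 → (0, 1, 2, 1)
    λ_4 → (1, 1, 2, 0)
    λ_5 → (0, 2, 1, 1)
    λ_6 → (1, 1, 2, 0)
    λ_7 → (0, 2, 1, 1)
    λ_8 → (0, 2, 1, 1)

The 8 indices split into 3 linkage classes (same alcove rep ⇔ same W_5-dot-orbit):

[[1, 4, 6], [2, 5, 7, 8], [3]]


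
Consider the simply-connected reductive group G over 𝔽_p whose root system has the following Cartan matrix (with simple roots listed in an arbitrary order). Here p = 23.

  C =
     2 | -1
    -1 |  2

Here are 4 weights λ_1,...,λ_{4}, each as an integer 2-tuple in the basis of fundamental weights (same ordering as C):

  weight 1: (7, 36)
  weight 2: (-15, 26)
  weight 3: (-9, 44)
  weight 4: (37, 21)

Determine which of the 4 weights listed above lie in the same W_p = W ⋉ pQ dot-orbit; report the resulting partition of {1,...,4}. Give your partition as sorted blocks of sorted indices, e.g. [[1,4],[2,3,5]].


Dynkin diagram of C (from the 2 off-diagonal −1 entries): A_2.

Folding the 4 weights λ_j+ρ into Ā_23 (reps in the given 2-coord order):

  λ_1+ρ ↦ (14, 1) · λ_2+ρ ↦ (10, 9) · λ_3+ρ ↦ (14, 1) · λ_4+ρ ↦ (14, 1)

2 distinct reps among the 4 weights ⇒ 2 W_23-linkage classes:

[[1, 3, 4], [2]]


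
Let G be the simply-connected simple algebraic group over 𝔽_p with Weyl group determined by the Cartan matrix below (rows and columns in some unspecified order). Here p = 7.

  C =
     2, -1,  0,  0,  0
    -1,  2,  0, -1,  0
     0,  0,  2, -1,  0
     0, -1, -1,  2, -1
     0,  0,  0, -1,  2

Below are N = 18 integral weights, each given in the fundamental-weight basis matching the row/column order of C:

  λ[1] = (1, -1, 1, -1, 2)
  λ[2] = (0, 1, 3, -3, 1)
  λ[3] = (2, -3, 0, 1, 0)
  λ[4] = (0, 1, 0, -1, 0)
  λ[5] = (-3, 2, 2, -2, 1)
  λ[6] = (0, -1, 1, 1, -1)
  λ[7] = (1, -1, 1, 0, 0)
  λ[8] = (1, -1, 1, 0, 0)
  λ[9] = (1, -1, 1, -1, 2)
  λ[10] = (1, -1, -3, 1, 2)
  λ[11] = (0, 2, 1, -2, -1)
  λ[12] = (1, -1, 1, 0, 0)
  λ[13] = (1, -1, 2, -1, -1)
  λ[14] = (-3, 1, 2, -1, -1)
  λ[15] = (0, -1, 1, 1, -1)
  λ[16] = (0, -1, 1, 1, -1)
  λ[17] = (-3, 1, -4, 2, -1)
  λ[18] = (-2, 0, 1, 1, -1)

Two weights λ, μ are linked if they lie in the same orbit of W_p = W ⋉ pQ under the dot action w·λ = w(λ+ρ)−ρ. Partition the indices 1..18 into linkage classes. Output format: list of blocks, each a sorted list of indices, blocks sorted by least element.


Dynkin diagram of C (from the 8 off-diagonal −1 entries): D_5.

λ_j+ρ reflected into Ā_7 (⟨·,θ^∨⟩≤7); 5-tuples as given:

  [1] (2, 0, 2, 0, 3)
  [2] (1, 0, 2, 2, 0)
  [3] (1, 2, 1, 0, 1)
  [4] (1, 2, 1, 0, 1)
  [5] (2, 0, 2, 1, 1)
  [6] (1, 0, 2, 2, 0)
  [7] (2, 0, 2, 1, 1)
  [8] (2, 0, 2, 1, 1)
  [9] (2, 0, 2, 0, 3)
  [10] (2, 0, 2, 0, 3)
  [11] (1, 2, 1, 0, 1)
  [12] (2, 0, 2, 1, 1)
  [13] (2, 0, 3, 0, 0)
  [14] (2, 0, 3, 0, 0)
  [15] (1, 0, 2, 2, 0)
  [16] (1, 0, 2, 2, 0)
  [17] (2, 0, 3, 0, 0)
  [18] (1, 0, 2, 2, 0)

The 18 indices split into 5 linkage classes (same alcove rep ⇔ same W_7-dot-orbit):

[[1, 9, 10], [2, 6, 15, 16, 18], [3, 4, 11], [5, 7, 8, 12], [13, 14, 17]]


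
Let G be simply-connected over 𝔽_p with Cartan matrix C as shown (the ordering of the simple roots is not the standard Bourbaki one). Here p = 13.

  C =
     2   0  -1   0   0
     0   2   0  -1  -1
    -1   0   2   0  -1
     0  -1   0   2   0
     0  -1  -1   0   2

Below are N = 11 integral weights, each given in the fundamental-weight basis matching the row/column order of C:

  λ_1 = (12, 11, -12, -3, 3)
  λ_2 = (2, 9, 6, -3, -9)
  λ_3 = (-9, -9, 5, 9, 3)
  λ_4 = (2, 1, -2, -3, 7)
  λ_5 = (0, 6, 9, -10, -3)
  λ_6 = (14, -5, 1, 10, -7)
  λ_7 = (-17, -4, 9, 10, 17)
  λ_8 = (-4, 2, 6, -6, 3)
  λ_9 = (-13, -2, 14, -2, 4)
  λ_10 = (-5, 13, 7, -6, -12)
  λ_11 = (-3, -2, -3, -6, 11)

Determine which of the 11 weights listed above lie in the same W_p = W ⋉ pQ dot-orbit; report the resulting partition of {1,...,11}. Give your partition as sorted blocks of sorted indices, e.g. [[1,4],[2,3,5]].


C ↔ A_5 under row/col permutation; |W(A_5)| = 720.

Ā_13 reps of the 11 weights (A_5, coords as presented):

  λ_1+ρ ↦ (2, 0, 1, 2, 7)
  λ_2+ρ ↦ (2, 0, 1, 2, 7)
  λ_3+ρ ↦ (2, 2, 4, 2, 2)
  λ_4+ρ ↦ (2, 0, 1, 2, 7)
  λ_5+ρ ↦ (2, 2, 4, 2, 2)
  λ_6+ρ ↦ (2, 2, 4, 2, 2)
  λ_7+ρ ↦ (2, 0, 1, 2, 7)
  λ_8+ρ ↦ (2, 2, 4, 2, 2)
  λ_9+ρ ↦ (5, 3, 1, 1, 2)
  λ_10+ρ ↦ (2, 2, 4, 2, 2)
  λ_11+ρ ↦ (2, 5, 2, 1, 2)

4 distinct reps among the 11 weights ⇒ 4 W_13-linkage classes:

[[1, 2, 4, 7], [3, 5, 6, 8, 10], [9], [11]]


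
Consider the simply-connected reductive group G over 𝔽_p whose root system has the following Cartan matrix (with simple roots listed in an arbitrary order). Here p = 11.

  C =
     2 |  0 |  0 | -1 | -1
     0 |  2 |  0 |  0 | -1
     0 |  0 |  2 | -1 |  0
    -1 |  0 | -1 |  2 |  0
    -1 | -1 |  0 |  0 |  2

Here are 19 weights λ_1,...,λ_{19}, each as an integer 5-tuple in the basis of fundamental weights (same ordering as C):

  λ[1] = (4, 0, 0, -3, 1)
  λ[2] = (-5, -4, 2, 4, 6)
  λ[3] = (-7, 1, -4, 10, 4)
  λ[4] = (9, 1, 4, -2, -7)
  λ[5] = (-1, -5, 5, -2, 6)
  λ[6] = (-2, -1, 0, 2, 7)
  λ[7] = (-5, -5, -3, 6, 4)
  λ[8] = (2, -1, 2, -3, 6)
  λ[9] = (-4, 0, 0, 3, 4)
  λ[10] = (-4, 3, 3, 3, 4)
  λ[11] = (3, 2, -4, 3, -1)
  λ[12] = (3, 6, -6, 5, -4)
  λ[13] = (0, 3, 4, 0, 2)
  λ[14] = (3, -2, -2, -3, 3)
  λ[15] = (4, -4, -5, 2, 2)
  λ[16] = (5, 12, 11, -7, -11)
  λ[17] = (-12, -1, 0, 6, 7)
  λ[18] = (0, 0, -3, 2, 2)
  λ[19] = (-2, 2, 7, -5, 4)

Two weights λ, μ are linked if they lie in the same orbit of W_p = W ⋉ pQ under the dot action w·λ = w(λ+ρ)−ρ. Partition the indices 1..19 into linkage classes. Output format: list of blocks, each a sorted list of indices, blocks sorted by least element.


Type A_5, rank 5, |W|=720; reorder rows/cols to standard.

λ_j+ρ reflected into Ā_11 (⟨·,θ^∨⟩≤11); 5-tuples as given:

  λ_1+ρ ↦ (3, 1, 1, 1, 2) · λ_2+ρ ↦ (4, 3, 3, 1, 0) · λ_3+ρ ↦ (5, 0, 2, 2, 1) · λ_4+ρ ↦ (3, 1, 1, 1, 2) · λ_5+ρ ↦ (1, 3, 4, 0, 2) · λ_6+ρ ↦ (1, 0, 1, 2, 7) · λ_7+ρ ↦ (1, 1, 2, 1, 3) · λ_8+ρ ↦ (1, 0, 1, 2, 7) · λ_9+ρ ↦ (3, 1, 1, 1, 2) · λ_10+ρ ↦ (3, 1, 1, 1, 2) · λ_11+ρ ↦ (4, 3, 3, 1, 0) · λ_12+ρ ↦ (1, 1, 2, 1, 3) · λ_13+ρ ↦ (1, 1, 2, 1, 3) · λ_14+ρ ↦ (1, 1, 2, 1, 3) · λ_15+ρ ↦ (4, 3, 3, 1, 0) · λ_16+ρ ↦ (5, 0, 2, 2, 1) · λ_17+ρ ↦ (4, 3, 3, 1, 0) · λ_18+ρ ↦ (1, 1, 2, 1, 3) · λ_19+ρ ↦ (4, 3, 3, 1, 0)

6 distinct reps among the 19 weights ⇒ 6 W_11-linkage classes:

[[1, 4, 9, 10], [2, 11, 15, 17, 19], [3, 16], [5], [6, 8], [7, 12, 13, 14, 18]]


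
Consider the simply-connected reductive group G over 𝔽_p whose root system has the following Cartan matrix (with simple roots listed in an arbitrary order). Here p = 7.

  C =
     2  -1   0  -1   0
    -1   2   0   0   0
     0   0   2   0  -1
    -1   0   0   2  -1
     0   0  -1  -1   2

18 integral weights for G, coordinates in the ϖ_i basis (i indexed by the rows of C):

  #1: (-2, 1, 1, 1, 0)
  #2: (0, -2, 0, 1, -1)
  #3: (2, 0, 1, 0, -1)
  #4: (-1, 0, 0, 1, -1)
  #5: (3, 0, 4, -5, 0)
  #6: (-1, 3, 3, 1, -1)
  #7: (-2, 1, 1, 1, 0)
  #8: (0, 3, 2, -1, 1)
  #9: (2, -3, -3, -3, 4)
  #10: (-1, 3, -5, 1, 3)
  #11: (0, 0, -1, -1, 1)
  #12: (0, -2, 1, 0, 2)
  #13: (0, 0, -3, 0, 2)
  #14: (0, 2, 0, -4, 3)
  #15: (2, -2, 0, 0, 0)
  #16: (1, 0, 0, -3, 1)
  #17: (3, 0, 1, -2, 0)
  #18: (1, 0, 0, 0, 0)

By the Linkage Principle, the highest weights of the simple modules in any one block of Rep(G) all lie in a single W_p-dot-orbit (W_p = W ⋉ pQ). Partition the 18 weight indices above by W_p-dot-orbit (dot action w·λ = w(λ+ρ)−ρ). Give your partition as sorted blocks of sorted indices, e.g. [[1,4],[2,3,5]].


A_5 Cartan matrix, 5 simple roots permuted; ρ=(1,1,1,1,1).

Each λ_j+ρ reduced to Ā_7; 5-tuples below use C's row order:

  λ_1 → (1, 1, 2, 1, 1);  λ_2 → (0, 1, 1, 2, 0);  λ_3 → (3, 1, 2, 1, 0);  λ_4 → (0, 1, 1, 2, 0);  λ_5 → (0, 1, 2, 1, 3);  λ_6 → (0, 1, 1, 2, 0);  λ_7 → (1, 1, 2, 1, 1);  λ_8 → (1, 1, 0, 0, 2);  λ_9 → (1, 1, 2, 1, 1);  λ_10 → (0, 1, 1, 2, 0);  λ_11 → (1, 1, 0, 0, 2);  λ_12 → (0, 1, 2, 1, 3);  λ_13 → (1, 1, 2, 1, 1);  λ_14 → (2, 1, 1, 1, 1);  λ_15 → (2, 1, 1, 1, 1);  λ_16 → (0, 1, 1, 2, 0);  λ_17 → (3, 1, 2, 1, 0);  λ_18 → (2, 1, 1, 1, 1)

These 18 weights hit 6 W_7-dot-orbits; sizes (4, 5, 2, 2, 2, 3):

[[1, 7, 9, 13], [2, 4, 6, 10, 16], [3, 17], [5, 12], [8, 11], [14, 15, 18]]


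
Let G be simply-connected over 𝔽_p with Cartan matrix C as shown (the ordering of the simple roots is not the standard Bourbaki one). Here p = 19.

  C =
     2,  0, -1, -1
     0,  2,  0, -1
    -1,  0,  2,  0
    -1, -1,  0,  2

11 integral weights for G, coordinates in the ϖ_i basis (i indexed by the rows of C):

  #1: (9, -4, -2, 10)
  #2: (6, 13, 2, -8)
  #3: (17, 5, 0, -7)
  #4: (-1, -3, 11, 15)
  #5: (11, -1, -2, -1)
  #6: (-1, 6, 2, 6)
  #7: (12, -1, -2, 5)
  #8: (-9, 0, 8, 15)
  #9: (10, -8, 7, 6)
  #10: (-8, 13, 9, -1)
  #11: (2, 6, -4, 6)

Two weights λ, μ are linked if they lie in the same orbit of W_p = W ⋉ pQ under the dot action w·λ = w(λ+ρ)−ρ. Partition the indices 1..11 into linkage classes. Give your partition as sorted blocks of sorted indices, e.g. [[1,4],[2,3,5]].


Dynkin diagram of C (from the 6 off-diagonal −1 entries): A_4.

W_19-reps of the 11 weights in Ā_19 (same 4-coord order as C):

  [1] (8, 1, 1, 8);  [2] (0, 7, 3, 7);  [3] (12, 0, 1, 6);  [4] (0, 7, 3, 7);  [5] (11, 0, 1, 0);  [6] (0, 7, 3, 7);  [7] (12, 0, 1, 6);  [8] (8, 1, 1, 8);  [9] (11, 0, 1, 0);  [10] (0, 7, 3, 7);  [11] (0, 7, 3, 7)

These 11 weights hit 4 W_19-dot-orbits; sizes (2, 5, 2, 2):

[[1, 8], [2, 4, 6, 10, 11], [3, 7], [5, 9]]


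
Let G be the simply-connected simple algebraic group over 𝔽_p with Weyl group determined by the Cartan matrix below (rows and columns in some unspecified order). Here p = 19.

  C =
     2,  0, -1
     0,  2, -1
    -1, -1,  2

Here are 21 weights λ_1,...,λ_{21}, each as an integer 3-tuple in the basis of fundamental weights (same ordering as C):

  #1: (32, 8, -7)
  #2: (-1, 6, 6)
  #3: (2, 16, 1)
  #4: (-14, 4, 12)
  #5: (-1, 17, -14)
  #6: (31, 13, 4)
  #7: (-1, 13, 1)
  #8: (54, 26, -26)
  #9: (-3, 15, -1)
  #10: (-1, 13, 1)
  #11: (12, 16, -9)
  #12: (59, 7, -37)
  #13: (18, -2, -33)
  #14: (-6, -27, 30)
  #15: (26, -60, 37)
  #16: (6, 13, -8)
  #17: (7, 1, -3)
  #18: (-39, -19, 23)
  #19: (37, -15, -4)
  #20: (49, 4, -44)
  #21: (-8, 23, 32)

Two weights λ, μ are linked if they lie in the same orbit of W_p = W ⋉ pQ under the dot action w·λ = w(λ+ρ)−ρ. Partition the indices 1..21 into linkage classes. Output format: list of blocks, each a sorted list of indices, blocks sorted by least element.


A_3 Cartan matrix, 3 simple roots permuted; ρ=(1,1,1).

λ_j+ρ reflected into Ā_19 (⟨·,θ^∨⟩≤19); 3-tuples as given:

  1: (2, 6, 8) · 2: (0, 7, 7) · 3: (0, 14, 2) · 4: (13, 5, 0) · 5: (13, 5, 0) · 6: (13, 5, 0) · 7: (0, 14, 2) · 8: (6, 0, 2) · 9: (0, 14, 2) · 10: (0, 14, 2) · 11: (2, 6, 8) · 12: (2, 6, 8) · 13: (13, 5, 0) · 14: (0, 7, 7) · 15: (6, 0, 2) · 16: (0, 7, 7) · 17: (6, 0, 2) · 18: (13, 5, 0) · 19: (0, 14, 2) · 20: (0, 7, 7) · 21: (0, 7, 7)

These 21 weights hit 5 W_19-dot-orbits; sizes (3, 5, 5, 5, 3):

[[1, 11, 12], [2, 14, 16, 20, 21], [3, 7, 9, 10, 19], [4, 5, 6, 13, 18], [8, 15, 17]]


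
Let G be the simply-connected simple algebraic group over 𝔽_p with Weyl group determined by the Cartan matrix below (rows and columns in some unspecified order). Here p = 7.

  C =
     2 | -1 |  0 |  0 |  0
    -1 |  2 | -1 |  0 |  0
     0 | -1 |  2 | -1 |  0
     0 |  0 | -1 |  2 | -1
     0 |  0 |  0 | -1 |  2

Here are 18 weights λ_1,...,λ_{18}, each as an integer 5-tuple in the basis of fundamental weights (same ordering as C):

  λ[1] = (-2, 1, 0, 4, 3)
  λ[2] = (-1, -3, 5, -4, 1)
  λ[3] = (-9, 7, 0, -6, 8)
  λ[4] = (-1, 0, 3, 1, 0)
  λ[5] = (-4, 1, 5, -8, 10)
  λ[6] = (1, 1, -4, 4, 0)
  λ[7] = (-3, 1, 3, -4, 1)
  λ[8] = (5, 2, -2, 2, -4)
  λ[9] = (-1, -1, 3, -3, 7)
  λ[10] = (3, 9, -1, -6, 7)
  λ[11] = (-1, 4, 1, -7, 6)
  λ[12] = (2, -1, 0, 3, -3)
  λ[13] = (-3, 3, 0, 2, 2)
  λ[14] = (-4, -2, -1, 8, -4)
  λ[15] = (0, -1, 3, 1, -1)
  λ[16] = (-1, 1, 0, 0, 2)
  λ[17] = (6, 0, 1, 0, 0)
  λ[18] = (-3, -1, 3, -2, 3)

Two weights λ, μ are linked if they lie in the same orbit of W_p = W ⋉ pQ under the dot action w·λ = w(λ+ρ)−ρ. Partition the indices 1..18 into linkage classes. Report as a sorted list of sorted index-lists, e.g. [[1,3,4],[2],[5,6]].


A_5 Cartan matrix, 5 simple roots permuted; ρ=(1,1,1,1,1).

Ā_7 reps of the 18 weights (A_5, coords as presented):

    λ_1+ρ ↦ (1, 1, 2, 2, 1)
    λ_2+ρ ↦ (2, 0, 1, 2, 1)
    λ_3+ρ ↦ (2, 1, 1, 0, 1)
    λ_4+ρ ↦ (1, 0, 4, 2, 0)
    λ_5+ρ ↦ (1, 1, 2, 2, 1)
    λ_6+ρ ↦ (1, 1, 2, 2, 1)
    λ_7+ρ ↦ (2, 0, 1, 2, 1)
    λ_8+ρ ↦ (2, 1, 1, 0, 1)
    λ_9+ρ ↦ (0, 2, 1, 1, 3)
    λ_10+ρ ↦ (0, 2, 1, 1, 3)
    λ_11+ρ ↦ (1, 0, 4, 2, 0)
    λ_12+ρ ↦ (2, 0, 1, 2, 1)
    λ_13+ρ ↦ (2, 0, 1, 2, 1)
    λ_14+ρ ↦ (1, 1, 2, 2, 1)
    λ_15+ρ ↦ (1, 0, 4, 2, 0)
    λ_16+ρ ↦ (0, 2, 1, 1, 3)
    λ_17+ρ ↦ (2, 0, 1, 2, 1)
    λ_18+ρ ↦ (0, 2, 1, 1, 3)

Partition of {1..18} into 5 W_7-dot-orbits:

[[1, 5, 6, 14], [2, 7, 12, 13, 17], [3, 8], [4, 11, 15], [9, 10, 16, 18]]


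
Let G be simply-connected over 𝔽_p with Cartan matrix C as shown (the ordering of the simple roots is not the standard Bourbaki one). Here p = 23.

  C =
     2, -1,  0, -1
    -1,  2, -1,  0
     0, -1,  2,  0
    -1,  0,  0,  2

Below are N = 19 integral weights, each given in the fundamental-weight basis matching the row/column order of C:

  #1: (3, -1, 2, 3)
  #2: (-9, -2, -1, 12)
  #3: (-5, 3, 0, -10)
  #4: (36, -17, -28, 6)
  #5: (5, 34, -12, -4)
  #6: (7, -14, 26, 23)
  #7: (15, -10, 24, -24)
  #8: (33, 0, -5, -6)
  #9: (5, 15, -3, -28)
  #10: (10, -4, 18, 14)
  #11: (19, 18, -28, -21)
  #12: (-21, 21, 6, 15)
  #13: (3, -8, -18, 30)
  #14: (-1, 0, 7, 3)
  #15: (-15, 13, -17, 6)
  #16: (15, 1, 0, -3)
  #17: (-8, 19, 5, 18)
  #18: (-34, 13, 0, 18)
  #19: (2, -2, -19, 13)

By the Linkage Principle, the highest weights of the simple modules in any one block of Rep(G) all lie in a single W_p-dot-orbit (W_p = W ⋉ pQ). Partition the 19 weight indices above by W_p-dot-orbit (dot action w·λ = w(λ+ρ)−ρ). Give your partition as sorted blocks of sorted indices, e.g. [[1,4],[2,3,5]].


Dynkin diagram of C (from the 6 off-diagonal −1 entries): A_4.

Folding the 19 weights λ_j+ρ into Ā_23 (reps in the given 4-coord order):

    λ_1 → (4, 0, 3, 4)
    λ_2 → (0, 1, 8, 4)
    λ_3 → (0, 1, 8, 4)
    λ_4 → (14, 2, 1, 2)
    λ_5 → (11, 5, 3, 1)
    λ_6 → (0, 1, 8, 4)
    λ_7 → (7, 7, 0, 2)
    λ_8 → (11, 5, 3, 1)
    λ_9 → (14, 2, 1, 2)
    λ_10 → (4, 0, 3, 4)
    λ_11 → (4, 0, 3, 4)
    λ_12 → (14, 2, 1, 2)
    λ_13 → (11, 5, 3, 1)
    λ_14 → (0, 1, 8, 4)
    λ_15 → (7, 7, 0, 2)
    λ_16 → (14, 2, 1, 2)
    λ_17 → (4, 4, 9, 3)
    λ_18 → (0, 1, 8, 4)
    λ_19 → (14, 2, 1, 2)

Grouping the 19 weights by Ā_23-representative: 6 linkage classes.

[[1, 10, 11], [2, 3, 6, 14, 18], [4, 9, 12, 16, 19], [5, 8, 13], [7, 15], [17]]


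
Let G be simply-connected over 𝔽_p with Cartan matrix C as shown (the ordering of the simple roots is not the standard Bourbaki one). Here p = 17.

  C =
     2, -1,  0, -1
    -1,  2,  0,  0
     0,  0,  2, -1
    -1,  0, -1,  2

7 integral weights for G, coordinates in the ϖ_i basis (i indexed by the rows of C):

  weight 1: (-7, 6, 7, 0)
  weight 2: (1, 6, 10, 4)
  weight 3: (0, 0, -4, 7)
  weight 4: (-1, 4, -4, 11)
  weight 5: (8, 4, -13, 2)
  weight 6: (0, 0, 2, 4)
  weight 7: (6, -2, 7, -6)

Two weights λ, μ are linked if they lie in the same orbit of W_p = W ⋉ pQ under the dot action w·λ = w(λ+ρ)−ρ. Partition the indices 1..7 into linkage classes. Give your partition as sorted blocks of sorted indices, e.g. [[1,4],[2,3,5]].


C ↔ A_4 under row/col permutation; |W(A_4)| = 120.

Folding the 7 weights λ_j+ρ into Ā_17 (reps in the given 4-coord order):

    λ_1+ρ ↦ (1, 1, 3, 5)
    λ_2+ρ ↦ (1, 1, 3, 5)
    λ_3+ρ ↦ (1, 1, 3, 5)
    λ_4+ρ ↦ (0, 5, 3, 9)
    λ_5+ρ ↦ (0, 5, 3, 9)
    λ_6+ρ ↦ (1, 1, 3, 5)
    λ_7+ρ ↦ (1, 1, 3, 5)

2 distinct reps among the 7 weights ⇒ 2 W_17-linkage classes:

[[1, 2, 3, 6, 7], [4, 5]]


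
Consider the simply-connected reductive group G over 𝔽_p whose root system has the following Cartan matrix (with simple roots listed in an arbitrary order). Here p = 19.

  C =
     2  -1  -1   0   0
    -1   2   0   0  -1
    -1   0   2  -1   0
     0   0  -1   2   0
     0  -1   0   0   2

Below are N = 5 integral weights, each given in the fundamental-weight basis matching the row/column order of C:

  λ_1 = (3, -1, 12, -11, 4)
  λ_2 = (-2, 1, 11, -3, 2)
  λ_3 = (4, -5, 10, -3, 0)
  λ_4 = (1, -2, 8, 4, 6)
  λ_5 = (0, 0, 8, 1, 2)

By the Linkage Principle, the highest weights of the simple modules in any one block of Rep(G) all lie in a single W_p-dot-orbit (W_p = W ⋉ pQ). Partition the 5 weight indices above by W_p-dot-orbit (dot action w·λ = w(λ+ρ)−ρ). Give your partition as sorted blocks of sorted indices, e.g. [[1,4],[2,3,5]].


Dynkin diagram of C (from the 8 off-diagonal −1 entries): A_5.

Ā_19 reps of the 5 weights (A_5, coords as presented):

    1: (4, 0, 3, 7, 2)
    2: (1, 1, 9, 2, 3)
    3: (1, 1, 9, 2, 3)
    4: (1, 1, 9, 2, 3)
    5: (1, 1, 9, 2, 3)

The 5 indices split into 2 linkage classes (same alcove rep ⇔ same W_19-dot-orbit):

[[1], [2, 3, 4, 5]]


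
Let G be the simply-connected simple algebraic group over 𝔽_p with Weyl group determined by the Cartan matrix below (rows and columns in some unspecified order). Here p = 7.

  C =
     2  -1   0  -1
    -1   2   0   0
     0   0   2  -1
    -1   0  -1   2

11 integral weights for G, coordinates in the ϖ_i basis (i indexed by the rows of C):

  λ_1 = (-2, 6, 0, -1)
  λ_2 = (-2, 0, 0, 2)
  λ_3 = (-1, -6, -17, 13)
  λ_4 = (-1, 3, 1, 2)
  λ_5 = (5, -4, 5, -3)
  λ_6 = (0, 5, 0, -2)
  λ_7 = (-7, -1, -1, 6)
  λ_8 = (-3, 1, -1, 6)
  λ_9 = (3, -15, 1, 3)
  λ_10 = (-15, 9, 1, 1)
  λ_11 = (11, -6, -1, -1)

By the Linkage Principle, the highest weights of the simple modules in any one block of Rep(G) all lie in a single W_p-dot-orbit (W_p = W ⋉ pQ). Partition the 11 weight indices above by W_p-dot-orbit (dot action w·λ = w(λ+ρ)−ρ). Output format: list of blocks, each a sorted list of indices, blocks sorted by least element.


Type A_4, rank 4, |W|=120; reorder rows/cols to standard.

Folding the 11 weights λ_j+ρ into Ā_7 (reps in the given 4-coord order):

  λ_1+ρ ↦ (0, 6, 0, 1);  λ_2+ρ ↦ (1, 0, 1, 2);  λ_3+ρ ↦ (5, 0, 2, 0);  λ_4+ρ ↦ (0, 2, 0, 3);  λ_5+ρ ↦ (1, 0, 1, 2);  λ_6+ρ ↦ (0, 6, 0, 1);  λ_7+ρ ↦ (0, 6, 0, 1);  λ_8+ρ ↦ (2, 0, 0, 5);  λ_9+ρ ↦ (0, 3, 2, 1);  λ_10+ρ ↦ (0, 2, 0, 3);  λ_11+ρ ↦ (2, 0, 0, 5)

Partition of {1..11} into 6 W_7-dot-orbits:

[[1, 6, 7], [2, 5], [3], [4, 10], [8, 11], [9]]


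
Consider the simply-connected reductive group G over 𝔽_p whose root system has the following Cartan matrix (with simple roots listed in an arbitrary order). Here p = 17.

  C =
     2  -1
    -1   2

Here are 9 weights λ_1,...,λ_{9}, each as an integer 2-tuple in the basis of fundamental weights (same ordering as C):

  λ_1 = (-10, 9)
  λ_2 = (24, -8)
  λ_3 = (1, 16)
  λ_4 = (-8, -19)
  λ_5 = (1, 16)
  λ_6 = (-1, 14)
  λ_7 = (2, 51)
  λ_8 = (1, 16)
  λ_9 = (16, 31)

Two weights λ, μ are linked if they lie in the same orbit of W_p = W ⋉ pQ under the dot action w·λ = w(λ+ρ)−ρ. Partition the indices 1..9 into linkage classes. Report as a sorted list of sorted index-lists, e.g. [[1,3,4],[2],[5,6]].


Cartan matrix: type A_2 (|W|=6); un-permuting the 2 rows.

Each λ_j+ρ reduced to Ā_17; 2-tuples below use C's row order:

  1: (9, 1);  2: (9, 1);  3: (0, 15);  4: (9, 1);  5: (0, 15);  6: (0, 15);  7: (3, 1);  8: (0, 15);  9: (0, 15)

Linkage partition of the 9 weights (3 classes, p=17):

[[1, 2, 4], [3, 5, 6, 8, 9], [7]]


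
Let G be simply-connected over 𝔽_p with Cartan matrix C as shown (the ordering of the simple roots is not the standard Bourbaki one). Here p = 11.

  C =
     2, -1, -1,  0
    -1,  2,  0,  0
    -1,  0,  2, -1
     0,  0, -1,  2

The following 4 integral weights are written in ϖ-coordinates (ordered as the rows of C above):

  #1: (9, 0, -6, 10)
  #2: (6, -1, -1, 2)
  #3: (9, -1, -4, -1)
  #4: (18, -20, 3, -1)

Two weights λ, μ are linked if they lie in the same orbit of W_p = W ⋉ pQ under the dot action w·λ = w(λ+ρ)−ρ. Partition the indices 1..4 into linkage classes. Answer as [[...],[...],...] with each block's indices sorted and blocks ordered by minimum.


Root system A_4: the 4×4 matrix C matches after relabeling.

λ_j+ρ reflected into Ā_11 (⟨·,θ^∨⟩≤11); 4-tuples as given:

  λ_1+ρ ↦ (0, 5, 5, 0)
  λ_2+ρ ↦ (7, 0, 0, 3)
  λ_3+ρ ↦ (7, 0, 0, 3)
  λ_4+ρ ↦ (7, 0, 0, 3)

Partition of {1..4} into 2 W_11-dot-orbits:

[[1], [2, 3, 4]]


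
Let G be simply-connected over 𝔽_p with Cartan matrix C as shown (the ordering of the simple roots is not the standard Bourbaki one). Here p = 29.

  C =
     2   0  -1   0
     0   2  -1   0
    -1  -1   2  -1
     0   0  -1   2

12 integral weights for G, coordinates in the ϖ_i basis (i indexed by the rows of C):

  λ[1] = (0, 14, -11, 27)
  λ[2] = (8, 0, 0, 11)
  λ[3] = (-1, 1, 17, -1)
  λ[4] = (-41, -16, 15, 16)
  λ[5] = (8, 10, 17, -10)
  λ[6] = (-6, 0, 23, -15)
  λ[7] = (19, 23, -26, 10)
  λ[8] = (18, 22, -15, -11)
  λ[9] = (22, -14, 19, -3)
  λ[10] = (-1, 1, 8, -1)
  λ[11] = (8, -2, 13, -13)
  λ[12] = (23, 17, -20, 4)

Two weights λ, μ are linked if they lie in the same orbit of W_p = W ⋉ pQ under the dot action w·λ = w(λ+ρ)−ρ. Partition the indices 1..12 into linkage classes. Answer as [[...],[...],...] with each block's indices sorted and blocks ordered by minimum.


C ↔ D_4 under row/col permutation; |W(D_4)| = 192.

λ_j+ρ reflected into Ā_29 (⟨·,θ^∨⟩≤29); 4-tuples as given:

  λ_1 → (5, 1, 4, 14);  λ_2 → (9, 1, 1, 12);  λ_3 → (0, 2, 9, 0);  λ_4 → (4, 7, 6, 5);  λ_5 → (0, 2, 9, 0);  λ_6 → (5, 1, 4, 14);  λ_7 → (5, 1, 4, 14);  λ_8 → (5, 1, 4, 14);  λ_9 → (9, 1, 1, 12);  λ_10 → (0, 2, 9, 0);  λ_11 → (9, 1, 1, 12);  λ_12 → (5, 1, 4, 14)

4 distinct reps among the 12 weights ⇒ 4 W_29-linkage classes:

[[1, 6, 7, 8, 12], [2, 9, 11], [3, 5, 10], [4]]


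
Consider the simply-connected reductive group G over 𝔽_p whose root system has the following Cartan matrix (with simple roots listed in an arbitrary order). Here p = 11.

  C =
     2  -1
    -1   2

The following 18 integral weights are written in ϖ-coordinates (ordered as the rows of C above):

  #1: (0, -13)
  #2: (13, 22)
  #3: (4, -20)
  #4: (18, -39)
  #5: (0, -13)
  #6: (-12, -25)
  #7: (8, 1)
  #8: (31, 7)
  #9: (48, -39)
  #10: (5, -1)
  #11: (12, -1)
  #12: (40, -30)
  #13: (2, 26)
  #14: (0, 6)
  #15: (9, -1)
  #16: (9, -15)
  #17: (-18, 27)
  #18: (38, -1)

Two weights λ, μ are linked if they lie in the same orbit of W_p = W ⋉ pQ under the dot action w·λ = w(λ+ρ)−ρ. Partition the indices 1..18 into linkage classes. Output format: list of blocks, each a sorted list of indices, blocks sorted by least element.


Dynkin diagram of C (from the 2 off-diagonal −1 entries): A_2.

λ_j+ρ reflected into Ā_11 (⟨·,θ^∨⟩≤11); 2-tuples as given:

  λ_1+ρ ↦ (10, 0);  λ_2+ρ ↦ (1, 7);  λ_3+ρ ↦ (3, 3);  λ_4+ρ ↦ (3, 3);  λ_5+ρ ↦ (10, 0);  λ_6+ρ ↦ (9, 2);  λ_7+ρ ↦ (9, 2);  λ_8+ρ ↦ (1, 7);  λ_9+ρ ↦ (6, 0);  λ_10+ρ ↦ (6, 0);  λ_11+ρ ↦ (9, 2);  λ_12+ρ ↦ (7, 3);  λ_13+ρ ↦ (3, 3);  λ_14+ρ ↦ (1, 7);  λ_15+ρ ↦ (10, 0);  λ_16+ρ ↦ (1, 7);  λ_17+ρ ↦ (6, 0);  λ_18+ρ ↦ (6, 0)

6 distinct reps among the 18 weights ⇒ 6 W_11-linkage classes:

[[1, 5, 15], [2, 8, 14, 16], [3, 4, 13], [6, 7, 11], [9, 10, 17, 18], [12]]


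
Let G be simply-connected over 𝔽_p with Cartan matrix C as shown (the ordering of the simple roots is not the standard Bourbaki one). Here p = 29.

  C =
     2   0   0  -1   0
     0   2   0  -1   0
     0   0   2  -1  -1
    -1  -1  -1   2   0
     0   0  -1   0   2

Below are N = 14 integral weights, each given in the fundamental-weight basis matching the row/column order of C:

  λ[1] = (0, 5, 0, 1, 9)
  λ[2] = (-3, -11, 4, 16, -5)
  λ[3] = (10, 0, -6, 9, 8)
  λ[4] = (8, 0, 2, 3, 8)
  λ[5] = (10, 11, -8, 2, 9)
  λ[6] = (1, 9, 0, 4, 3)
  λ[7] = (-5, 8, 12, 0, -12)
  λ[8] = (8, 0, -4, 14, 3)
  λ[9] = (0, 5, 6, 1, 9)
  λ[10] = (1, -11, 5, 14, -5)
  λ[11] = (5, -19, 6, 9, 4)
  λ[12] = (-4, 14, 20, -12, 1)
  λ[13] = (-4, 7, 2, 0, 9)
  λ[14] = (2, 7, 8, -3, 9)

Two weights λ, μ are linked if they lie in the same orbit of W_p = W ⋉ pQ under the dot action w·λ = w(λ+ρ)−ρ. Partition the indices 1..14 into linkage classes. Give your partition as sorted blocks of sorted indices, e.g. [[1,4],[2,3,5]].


C ↔ D_5 under row/col permutation; |W(D_5)| = 1920.

Ā_29 reps of the 14 weights (D_5, coords as presented):

  [1] (1, 6, 1, 2, 10);  [2] (2, 10, 1, 5, 4);  [3] (11, 1, 2, 3, 2);  [4] (9, 1, 1, 3, 8);  [5] (7, 8, 0, 4, 3);  [6] (2, 10, 1, 5, 4);  [7] (1, 6, 1, 2, 10);  [8] (9, 1, 1, 3, 8);  [9] (1, 6, 1, 2, 10);  [10] (2, 10, 1, 5, 4);  [11] (2, 10, 1, 5, 4);  [12] (11, 1, 2, 3, 2);  [13] (1, 6, 1, 2, 10);  [14] (1, 6, 1, 2, 10)

The 14 indices split into 5 linkage classes (same alcove rep ⇔ same W_29-dot-orbit):

[[1, 7, 9, 13, 14], [2, 6, 10, 11], [3, 12], [4, 8], [5]]


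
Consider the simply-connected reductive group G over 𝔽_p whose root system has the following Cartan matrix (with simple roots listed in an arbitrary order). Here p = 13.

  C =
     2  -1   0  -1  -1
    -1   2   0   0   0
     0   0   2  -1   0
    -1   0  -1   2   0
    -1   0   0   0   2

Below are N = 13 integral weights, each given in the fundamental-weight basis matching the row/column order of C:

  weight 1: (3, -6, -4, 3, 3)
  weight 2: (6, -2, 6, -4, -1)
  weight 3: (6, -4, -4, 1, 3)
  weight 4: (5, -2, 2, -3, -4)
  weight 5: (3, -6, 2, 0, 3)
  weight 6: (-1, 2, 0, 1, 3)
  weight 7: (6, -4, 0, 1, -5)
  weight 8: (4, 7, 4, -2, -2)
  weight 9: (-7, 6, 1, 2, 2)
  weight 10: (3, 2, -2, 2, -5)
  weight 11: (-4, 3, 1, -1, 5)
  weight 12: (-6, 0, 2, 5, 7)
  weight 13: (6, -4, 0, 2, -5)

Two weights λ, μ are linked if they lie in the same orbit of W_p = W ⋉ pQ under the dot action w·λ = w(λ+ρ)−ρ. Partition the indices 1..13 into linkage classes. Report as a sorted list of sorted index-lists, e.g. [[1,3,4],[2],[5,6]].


C ↔ D_5 under row/col permutation; |W(D_5)| = 1920.

Folding the 13 weights λ_j+ρ into Ā_13 (reps in the given 5-coord order):

  λ_1 → (1, 4, 3, 0, 3)
  λ_2 → (2, 1, 3, 1, 0)
  λ_3 → (0, 3, 1, 2, 4)
  λ_4 → (0, 1, 1, 2, 3)
  λ_5 → (1, 4, 3, 0, 3)
  λ_6 → (0, 3, 1, 2, 4)
  λ_7 → (0, 3, 1, 2, 4)
  λ_8 → (1, 4, 3, 0, 3)
  λ_9 → (0, 1, 1, 2, 3)
  λ_10 → (0, 3, 1, 2, 4)
  λ_11 → (0, 1, 1, 2, 3)
  λ_12 → (1, 4, 3, 0, 3)
  λ_13 → (0, 3, 1, 2, 4)

Linkage partition of the 13 weights (4 classes, p=13):

[[1, 5, 8, 12], [2], [3, 6, 7, 10, 13], [4, 9, 11]]


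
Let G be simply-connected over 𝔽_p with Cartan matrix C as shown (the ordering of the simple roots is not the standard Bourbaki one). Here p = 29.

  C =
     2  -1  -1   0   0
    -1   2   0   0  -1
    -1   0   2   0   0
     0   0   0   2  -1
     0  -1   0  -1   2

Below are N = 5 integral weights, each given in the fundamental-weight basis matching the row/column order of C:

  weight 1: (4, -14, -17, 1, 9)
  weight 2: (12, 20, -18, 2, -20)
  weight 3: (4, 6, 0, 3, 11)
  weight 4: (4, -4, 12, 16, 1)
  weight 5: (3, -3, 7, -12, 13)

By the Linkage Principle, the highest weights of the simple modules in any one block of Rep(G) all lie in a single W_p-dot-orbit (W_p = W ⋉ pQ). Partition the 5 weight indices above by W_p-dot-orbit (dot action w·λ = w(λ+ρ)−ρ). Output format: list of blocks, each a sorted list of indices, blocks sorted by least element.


Cartan matrix: type A_5 (|W|=720); un-permuting the 5 rows.

Each λ_j+ρ reduced to Ā_29; 5-tuples below use C's row order:

  λ_1 → (2, 2, 8, 11, 1)
  λ_2 → (2, 2, 8, 11, 1)
  λ_3 → (5, 7, 1, 4, 12)
  λ_4 → (2, 2, 8, 11, 1)
  λ_5 → (2, 2, 8, 11, 1)

These 5 weights hit 2 W_29-dot-orbits; sizes (4, 1):

[[1, 2, 4, 5], [3]]


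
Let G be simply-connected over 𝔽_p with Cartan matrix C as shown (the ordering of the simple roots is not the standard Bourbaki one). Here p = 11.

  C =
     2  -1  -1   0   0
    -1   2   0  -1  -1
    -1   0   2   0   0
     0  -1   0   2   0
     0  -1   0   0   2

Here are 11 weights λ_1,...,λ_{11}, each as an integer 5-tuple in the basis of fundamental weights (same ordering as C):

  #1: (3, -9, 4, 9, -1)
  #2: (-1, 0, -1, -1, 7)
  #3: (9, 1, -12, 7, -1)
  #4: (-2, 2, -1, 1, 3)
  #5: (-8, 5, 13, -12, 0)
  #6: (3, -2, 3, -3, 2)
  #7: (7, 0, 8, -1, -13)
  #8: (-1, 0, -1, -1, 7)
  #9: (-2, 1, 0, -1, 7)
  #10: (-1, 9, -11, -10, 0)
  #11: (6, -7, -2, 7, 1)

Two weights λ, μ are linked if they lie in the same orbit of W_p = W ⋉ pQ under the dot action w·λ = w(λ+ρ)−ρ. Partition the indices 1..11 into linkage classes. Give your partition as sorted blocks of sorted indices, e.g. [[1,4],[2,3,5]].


D_5 Cartan matrix, 5 simple roots permuted; ρ=(1,1,1,1,1).

Ā_11 reps of the 11 weights (D_5, coords as presented):

    λ_1 → (0, 2, 1, 2, 4)
    λ_2 → (0, 1, 0, 0, 8)
    λ_3 → (0, 1, 0, 0, 8)
    λ_4 → (0, 2, 1, 2, 4)
    λ_5 → (0, 2, 1, 2, 4)
    λ_6 → (1, 2, 4, 1, 0)
    λ_7 → (0, 2, 1, 2, 4)
    λ_8 → (0, 1, 0, 0, 8)
    λ_9 → (0, 1, 0, 0, 8)
    λ_10 → (0, 1, 0, 0, 8)
    λ_11 → (0, 2, 1, 2, 4)

Linkage partition of the 11 weights (3 classes, p=11):

[[1, 4, 5, 7, 11], [2, 3, 8, 9, 10], [6]]


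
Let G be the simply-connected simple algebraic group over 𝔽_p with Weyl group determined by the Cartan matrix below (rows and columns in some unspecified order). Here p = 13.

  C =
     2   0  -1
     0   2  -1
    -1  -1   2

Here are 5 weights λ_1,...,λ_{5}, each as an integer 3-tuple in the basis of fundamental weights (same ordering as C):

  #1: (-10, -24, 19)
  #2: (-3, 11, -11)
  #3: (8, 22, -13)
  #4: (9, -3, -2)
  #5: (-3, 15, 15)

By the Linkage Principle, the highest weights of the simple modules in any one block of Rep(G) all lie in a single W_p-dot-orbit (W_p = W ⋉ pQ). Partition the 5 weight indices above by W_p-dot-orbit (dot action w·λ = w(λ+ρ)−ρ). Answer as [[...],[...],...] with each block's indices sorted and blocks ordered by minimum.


Cartan matrix: type A_3 (|W|=24); un-permuting the 3 rows.

Alcove-folded reps (p=13, 5 weights, presented ϖ-order):

  λ_1 → (7, 1, 2) · λ_2 → (10, 0, 2) · λ_3 → (7, 1, 2) · λ_4 → (7, 1, 2) · λ_5 → (7, 1, 2)

These 5 weights hit 2 W_13-dot-orbits; sizes (4, 1):

[[1, 3, 4, 5], [2]]


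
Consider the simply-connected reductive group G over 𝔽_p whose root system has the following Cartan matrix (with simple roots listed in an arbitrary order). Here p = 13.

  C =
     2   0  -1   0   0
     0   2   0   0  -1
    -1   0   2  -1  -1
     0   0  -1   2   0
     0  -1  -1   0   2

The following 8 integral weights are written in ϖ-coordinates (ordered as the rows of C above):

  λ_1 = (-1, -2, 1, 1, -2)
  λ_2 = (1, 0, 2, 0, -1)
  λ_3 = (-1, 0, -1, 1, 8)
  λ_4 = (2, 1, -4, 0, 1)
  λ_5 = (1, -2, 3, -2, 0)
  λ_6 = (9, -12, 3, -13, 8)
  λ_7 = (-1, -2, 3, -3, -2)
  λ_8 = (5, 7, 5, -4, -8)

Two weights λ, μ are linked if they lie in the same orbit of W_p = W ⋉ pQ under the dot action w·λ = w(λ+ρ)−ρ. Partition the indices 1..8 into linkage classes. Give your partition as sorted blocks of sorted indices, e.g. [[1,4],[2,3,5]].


Cartan matrix: type D_5 (|W|=1920); un-permuting the 5 rows.

Ā_13 reps of the 8 weights (D_5, coords as presented):

  λ_1+ρ ↦ (0, 1, 0, 2, 1);  λ_2+ρ ↦ (2, 1, 3, 1, 0);  λ_3+ρ ↦ (0, 1, 0, 2, 1);  λ_4+ρ ↦ (0, 1, 0, 2, 1);  λ_5+ρ ↦ (2, 1, 3, 1, 0);  λ_6+ρ ↦ (0, 1, 0, 2, 1);  λ_7+ρ ↦ (0, 1, 0, 2, 1);  λ_8+ρ ↦ (2, 1, 3, 1, 0)

The 8 indices split into 2 linkage classes (same alcove rep ⇔ same W_13-dot-orbit):

[[1, 3, 4, 6, 7], [2, 5, 8]]


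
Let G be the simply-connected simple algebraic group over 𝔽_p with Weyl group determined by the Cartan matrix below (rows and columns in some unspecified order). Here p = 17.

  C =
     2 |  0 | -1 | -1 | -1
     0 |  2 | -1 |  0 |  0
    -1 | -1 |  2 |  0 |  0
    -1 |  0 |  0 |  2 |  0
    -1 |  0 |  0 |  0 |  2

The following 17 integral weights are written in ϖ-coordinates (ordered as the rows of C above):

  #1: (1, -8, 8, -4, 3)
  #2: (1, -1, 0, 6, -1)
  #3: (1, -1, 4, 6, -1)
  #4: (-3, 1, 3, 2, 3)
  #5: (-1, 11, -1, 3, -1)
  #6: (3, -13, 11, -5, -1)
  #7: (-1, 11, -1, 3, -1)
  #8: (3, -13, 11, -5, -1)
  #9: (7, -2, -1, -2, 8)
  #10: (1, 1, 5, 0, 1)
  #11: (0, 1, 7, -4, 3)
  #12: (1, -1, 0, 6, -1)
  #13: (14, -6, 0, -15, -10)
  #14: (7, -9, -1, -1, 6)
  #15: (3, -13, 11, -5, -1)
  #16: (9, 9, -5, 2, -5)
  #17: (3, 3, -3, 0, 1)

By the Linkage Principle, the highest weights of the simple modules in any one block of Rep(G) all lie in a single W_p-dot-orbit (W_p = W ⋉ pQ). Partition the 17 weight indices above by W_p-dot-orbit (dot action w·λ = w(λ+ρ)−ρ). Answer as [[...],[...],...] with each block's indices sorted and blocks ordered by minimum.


Root system D_5: the 5×5 matrix C matches after relabeling.

Alcove-folded reps (p=17, 17 weights, presented ϖ-order):

  1: (1, 7, 1, 2, 3)
  2: (2, 0, 1, 7, 0)
  3: (2, 0, 1, 7, 0)
  4: (2, 2, 2, 1, 2)
  5: (0, 12, 0, 4, 0)
  6: (0, 12, 0, 4, 0)
  7: (0, 12, 0, 4, 0)
  8: (0, 12, 0, 4, 0)
  9: (0, 6, 0, 1, 9)
  10: (2, 2, 2, 1, 2)
  11: (2, 2, 2, 1, 2)
  12: (2, 0, 1, 7, 0)
  13: (1, 7, 1, 2, 3)
  14: (0, 0, 2, 0, 7)
  15: (0, 12, 0, 4, 0)
  16: (2, 2, 2, 1, 2)
  17: (2, 2, 2, 1, 2)

Grouping the 17 weights by Ā_17-representative: 6 linkage classes.

[[1, 13], [2, 3, 12], [4, 10, 11, 16, 17], [5, 6, 7, 8, 15], [9], [14]]


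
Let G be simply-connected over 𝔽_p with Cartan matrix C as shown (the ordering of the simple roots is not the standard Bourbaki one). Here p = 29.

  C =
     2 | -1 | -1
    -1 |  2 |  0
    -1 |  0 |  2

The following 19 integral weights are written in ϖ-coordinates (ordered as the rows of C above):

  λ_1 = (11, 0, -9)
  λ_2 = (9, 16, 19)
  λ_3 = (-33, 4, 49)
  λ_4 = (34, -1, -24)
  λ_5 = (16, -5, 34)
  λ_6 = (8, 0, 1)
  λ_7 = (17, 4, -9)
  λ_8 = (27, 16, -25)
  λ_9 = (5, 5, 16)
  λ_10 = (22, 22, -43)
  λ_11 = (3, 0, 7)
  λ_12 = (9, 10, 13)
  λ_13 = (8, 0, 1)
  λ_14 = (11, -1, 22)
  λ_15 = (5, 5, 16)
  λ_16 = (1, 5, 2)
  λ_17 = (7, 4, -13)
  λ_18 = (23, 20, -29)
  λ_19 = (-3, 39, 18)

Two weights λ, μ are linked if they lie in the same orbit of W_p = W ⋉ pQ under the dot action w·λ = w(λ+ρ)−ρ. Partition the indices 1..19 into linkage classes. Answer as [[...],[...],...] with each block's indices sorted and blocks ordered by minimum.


Type A_3, rank 3, |W|=24; reorder rows/cols to standard.

Ā_29 reps of the 19 weights (A_3, coords as presented):

  [1] (4, 1, 8) · [2] (9, 1, 2) · [3] (2, 6, 3) · [4] (6, 6, 17) · [5] (6, 13, 6) · [6] (9, 1, 2) · [7] (10, 5, 8) · [8] (4, 1, 8) · [9] (6, 6, 17) · [10] (6, 13, 6) · [11] (4, 1, 8) · [12] (10, 5, 8) · [13] (9, 1, 2) · [14] (6, 6, 17) · [15] (6, 6, 17) · [16] (2, 6, 3) · [17] (4, 1, 8) · [18] (4, 1, 8) · [19] (9, 1, 2)

Partition of {1..19} into 6 W_29-dot-orbits:

[[1, 8, 11, 17, 18], [2, 6, 13, 19], [3, 16], [4, 9, 14, 15], [5, 10], [7, 12]]
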